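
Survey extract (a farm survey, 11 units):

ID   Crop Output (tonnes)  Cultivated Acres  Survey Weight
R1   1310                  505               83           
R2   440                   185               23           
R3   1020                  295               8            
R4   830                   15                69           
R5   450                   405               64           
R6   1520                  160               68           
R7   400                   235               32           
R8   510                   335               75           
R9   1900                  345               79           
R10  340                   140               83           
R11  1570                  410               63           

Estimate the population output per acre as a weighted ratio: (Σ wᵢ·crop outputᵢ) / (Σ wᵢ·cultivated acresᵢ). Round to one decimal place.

Σ wᵢ·y = 1310×83 + 440×23 + 1020×8 + 830×69 + 450×64 + 1520×68 + 400×32 + 510×75 + 1900×79 + 340×83 + 1570×63
  = 644720
Σ wᵢ·x = 183715
Ratio = 644720 / 183715 = 3.5093487

3.5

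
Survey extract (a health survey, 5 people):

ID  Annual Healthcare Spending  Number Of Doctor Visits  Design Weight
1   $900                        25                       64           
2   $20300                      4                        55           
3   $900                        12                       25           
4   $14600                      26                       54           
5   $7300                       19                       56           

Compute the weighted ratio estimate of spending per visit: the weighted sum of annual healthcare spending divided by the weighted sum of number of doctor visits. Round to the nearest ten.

520

Σ wᵢ·y = 900×64 + 20300×55 + 900×25 + 14600×54 + 7300×56
  = 57600 + 1116500 + 22500 + 788400 + 408800 = 2393800
Σ wᵢ·x = 25×64 + 4×55 + 12×25 + 26×54 + 19×56
  = 4588
Ratio = 2393800 / 4588 = 521.7524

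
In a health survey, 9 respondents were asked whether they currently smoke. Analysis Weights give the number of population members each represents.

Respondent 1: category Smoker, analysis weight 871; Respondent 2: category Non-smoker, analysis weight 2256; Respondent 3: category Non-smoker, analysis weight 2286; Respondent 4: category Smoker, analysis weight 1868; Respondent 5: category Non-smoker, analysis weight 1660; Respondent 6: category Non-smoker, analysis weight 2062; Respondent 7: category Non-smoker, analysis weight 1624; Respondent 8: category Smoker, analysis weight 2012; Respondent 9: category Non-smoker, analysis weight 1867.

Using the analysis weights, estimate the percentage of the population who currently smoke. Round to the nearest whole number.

29

Sum of weights for 'Smoker' = 871 + 1868 + 2012 = 4751
Total weight = 871 + 2256 + 2286 + 1868 + 1660 + 2062 + 1624 + 2012 + 1867 = 16506
Weighted proportion = 4751 / 16506 = 0.28783473 → 28.783473%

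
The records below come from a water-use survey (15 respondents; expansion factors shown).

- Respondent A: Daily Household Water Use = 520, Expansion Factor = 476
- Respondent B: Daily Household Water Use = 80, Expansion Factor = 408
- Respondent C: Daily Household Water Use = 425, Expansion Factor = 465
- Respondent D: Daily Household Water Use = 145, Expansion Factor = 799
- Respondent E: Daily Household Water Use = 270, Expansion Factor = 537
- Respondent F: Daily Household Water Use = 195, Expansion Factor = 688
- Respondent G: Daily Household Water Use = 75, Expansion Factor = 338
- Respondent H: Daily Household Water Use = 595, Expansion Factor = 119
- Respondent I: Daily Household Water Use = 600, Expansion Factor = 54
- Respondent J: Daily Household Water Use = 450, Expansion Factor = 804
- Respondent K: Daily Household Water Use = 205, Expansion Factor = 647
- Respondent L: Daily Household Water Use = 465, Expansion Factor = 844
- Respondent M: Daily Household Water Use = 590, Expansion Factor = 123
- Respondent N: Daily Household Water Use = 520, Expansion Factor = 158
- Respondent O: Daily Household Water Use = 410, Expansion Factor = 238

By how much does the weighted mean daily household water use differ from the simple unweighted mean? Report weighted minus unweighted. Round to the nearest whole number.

Unweighted sum = 5545
Unweighted mean = 5545 / 15 = 369.66667
Weighted sum = 2140550
Sum of weights = 6698
Weighted mean = 2140550 / 6698 = 319.58047
Difference (weighted minus unweighted) = -50.086195

-50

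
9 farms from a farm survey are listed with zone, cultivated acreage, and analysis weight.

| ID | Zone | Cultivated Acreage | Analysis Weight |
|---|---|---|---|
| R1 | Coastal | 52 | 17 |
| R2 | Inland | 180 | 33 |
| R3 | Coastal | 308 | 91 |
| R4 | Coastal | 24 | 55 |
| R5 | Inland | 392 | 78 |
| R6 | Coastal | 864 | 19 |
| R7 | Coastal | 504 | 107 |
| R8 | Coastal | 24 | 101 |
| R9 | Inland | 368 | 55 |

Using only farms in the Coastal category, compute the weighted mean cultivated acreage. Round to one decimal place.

Coastal rows: R1, R3, R4, R6, R7, R8
Weighted sum = 103000
Sum of weights = 17 + 91 + 55 + 19 + 107 + 101 = 390
Weighted mean = 103000 / 390 = 264.10256

264.1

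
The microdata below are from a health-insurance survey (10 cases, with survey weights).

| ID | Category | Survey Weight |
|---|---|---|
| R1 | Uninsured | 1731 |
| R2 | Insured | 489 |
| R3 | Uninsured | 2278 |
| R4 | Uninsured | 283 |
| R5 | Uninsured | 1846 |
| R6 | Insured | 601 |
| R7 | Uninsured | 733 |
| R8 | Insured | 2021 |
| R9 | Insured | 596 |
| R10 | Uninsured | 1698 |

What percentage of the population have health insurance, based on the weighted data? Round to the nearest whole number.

Sum of weights for 'Insured' = 489 + 601 + 2021 + 596 = 3707
Total weight = 1731 + 489 + 2278 + 283 + 1846 + 601 + 733 + 2021 + 596 + 1698 = 12276
Weighted proportion = 3707 / 12276 = 0.30197133 → 30.197133%

30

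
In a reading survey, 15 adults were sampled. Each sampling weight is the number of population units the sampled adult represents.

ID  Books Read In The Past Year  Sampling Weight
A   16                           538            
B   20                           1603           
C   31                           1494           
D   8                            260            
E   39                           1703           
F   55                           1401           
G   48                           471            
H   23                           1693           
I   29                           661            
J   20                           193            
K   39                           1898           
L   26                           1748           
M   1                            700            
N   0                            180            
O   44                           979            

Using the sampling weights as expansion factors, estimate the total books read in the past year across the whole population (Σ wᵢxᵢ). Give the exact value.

480356

Weighted total = 480356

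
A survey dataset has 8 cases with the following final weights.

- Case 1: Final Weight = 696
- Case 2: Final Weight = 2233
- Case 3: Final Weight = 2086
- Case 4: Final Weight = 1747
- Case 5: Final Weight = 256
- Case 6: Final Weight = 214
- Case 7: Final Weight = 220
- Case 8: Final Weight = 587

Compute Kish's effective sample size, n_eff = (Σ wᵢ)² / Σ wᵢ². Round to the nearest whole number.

5

Σ wᵢ = 696 + 2233 + 2086 + 1747 + 256 + 214 + 220 + 587 = 8039
Σ wᵢ² = 484416 + 4986289 + 4351396 + 3052009 + 65536 + 45796 + 48400 + 344569 = 13378411
n_eff = 8039² / 13378411 = 64625521 / 13378411 = 4.8305827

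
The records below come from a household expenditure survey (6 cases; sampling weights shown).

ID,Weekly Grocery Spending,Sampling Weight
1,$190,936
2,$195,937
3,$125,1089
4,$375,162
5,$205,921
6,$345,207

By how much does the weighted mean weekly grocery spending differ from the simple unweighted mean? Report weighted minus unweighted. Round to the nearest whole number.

-47

Unweighted sum = 190 + 195 + 125 + 375 + 205 + 345 = 1435
Unweighted mean = 1435 / 6 = 239.16667
Weighted sum = 190×936 + 195×937 + 125×1089 + 375×162 + 205×921 + 345×207
  = 177840 + 182715 + 136125 + 60750 + 188805 + 71415 = 817650
Sum of weights = 936 + 937 + 1089 + 162 + 921 + 207 = 4252
Weighted mean = 817650 / 4252 = 192.29774
Difference (weighted minus unweighted) = -46.868924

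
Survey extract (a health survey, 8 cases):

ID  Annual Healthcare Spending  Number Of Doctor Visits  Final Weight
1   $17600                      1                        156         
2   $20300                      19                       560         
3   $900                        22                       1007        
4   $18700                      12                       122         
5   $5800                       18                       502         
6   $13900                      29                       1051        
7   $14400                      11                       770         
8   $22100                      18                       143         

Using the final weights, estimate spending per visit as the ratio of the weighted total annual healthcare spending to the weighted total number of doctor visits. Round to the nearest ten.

Σ wᵢ·y = 17600×156 + 20300×560 + 900×1007 + 18700×122 + 5800×502 + 13900×1051 + 14400×770 + 22100×143
  = 49070100
Σ wᵢ·x = 1×156 + 19×560 + 22×1007 + 12×122 + 18×502 + 29×1051 + 11×770 + 18×143
  = 156 + 10640 + 22154 + 1464 + 9036 + 30479 + 8470 + 2574 = 84973
Ratio = 49070100 / 84973 = 577.47873

580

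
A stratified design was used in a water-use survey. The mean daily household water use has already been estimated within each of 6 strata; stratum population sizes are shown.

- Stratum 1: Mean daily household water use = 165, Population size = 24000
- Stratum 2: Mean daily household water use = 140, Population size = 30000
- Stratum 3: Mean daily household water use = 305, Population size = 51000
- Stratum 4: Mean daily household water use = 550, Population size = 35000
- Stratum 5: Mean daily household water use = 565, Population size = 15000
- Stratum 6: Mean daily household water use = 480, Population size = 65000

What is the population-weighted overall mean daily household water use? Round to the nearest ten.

Σ Nₕ·x̄ₕ = 165×24000 + 140×30000 + 305×51000 + 550×35000 + 565×15000 + 480×65000
  = 82640000
Σ Nₕ = 24000 + 30000 + 51000 + 35000 + 15000 + 65000 = 220000
Overall mean = 82640000 / 220000 = 375.63636

380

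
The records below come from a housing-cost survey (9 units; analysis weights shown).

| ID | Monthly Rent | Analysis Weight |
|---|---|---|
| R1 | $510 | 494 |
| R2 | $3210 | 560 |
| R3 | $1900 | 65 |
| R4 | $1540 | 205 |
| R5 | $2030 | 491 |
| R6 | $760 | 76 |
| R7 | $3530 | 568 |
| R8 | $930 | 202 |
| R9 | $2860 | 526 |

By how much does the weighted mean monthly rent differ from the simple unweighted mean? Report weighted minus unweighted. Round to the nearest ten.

350

Unweighted sum = 510 + 3210 + 1900 + 1540 + 2030 + 760 + 3530 + 930 + 2860 = 17270
Unweighted mean = 17270 / 9 = 1918.8889
Weighted sum = 510×494 + 3210×560 + 1900×65 + 1540×205 + 2030×491 + 760×76 + 3530×568 + 930×202 + 2860×526
  = 251940 + 1797600 + 123500 + 315700 + 996730 + 57760 + 2005040 + 187860 + 1504360 = 7240490
Sum of weights = 494 + 560 + 65 + 205 + 491 + 76 + 568 + 202 + 526 = 3187
Weighted mean = 7240490 / 3187 = 2271.8826
Difference (weighted minus unweighted) = 352.99376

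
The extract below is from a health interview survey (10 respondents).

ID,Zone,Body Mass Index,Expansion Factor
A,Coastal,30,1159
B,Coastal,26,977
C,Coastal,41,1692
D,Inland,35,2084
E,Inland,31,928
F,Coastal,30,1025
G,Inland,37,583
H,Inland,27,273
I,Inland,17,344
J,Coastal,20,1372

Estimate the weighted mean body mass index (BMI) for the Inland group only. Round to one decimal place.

32.4

Inland rows: D, E, G, H, I
Weighted sum = 35×2084 + 31×928 + 37×583 + 27×273 + 17×344
  = 136498
Sum of weights = 2084 + 928 + 583 + 273 + 344 = 4212
Weighted mean = 136498 / 4212 = 32.406933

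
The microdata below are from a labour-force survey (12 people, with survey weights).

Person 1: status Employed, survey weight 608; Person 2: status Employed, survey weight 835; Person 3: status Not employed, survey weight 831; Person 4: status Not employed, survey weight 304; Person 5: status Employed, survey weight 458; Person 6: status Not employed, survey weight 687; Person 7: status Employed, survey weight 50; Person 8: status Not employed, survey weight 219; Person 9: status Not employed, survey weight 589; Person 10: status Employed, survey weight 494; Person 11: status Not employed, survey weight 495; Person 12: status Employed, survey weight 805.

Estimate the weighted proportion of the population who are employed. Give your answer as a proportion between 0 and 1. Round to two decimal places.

Sum of weights for 'Employed' = 608 + 835 + 458 + 50 + 494 + 805 = 3250
Total weight = 608 + 835 + 831 + 304 + 458 + 687 + 50 + 219 + 589 + 494 + 495 + 805 = 6375
Weighted proportion = 3250 / 6375 = 0.50980392

0.51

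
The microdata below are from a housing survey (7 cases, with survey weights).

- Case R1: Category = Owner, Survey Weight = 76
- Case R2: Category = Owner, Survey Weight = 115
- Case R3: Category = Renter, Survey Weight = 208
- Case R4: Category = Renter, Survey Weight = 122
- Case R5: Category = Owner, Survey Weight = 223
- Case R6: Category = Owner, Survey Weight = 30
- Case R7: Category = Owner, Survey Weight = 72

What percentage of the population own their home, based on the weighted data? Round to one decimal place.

Sum of weights for 'Owner' = 76 + 115 + 223 + 30 + 72 = 516
Total weight = 76 + 115 + 208 + 122 + 223 + 30 + 72 = 846
Weighted proportion = 516 / 846 = 0.60992908 → 60.992908%

61.0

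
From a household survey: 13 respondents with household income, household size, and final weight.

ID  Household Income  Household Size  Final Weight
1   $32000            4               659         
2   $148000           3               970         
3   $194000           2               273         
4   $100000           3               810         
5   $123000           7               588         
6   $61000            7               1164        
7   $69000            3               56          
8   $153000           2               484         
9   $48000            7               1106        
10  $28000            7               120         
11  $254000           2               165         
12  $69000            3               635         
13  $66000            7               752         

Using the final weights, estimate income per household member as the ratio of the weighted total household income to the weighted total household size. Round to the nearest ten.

Σ wᵢ·y = 711659000
Σ wᵢ·x = 38003
Ratio = 711659000 / 38003 = 18726.39

18730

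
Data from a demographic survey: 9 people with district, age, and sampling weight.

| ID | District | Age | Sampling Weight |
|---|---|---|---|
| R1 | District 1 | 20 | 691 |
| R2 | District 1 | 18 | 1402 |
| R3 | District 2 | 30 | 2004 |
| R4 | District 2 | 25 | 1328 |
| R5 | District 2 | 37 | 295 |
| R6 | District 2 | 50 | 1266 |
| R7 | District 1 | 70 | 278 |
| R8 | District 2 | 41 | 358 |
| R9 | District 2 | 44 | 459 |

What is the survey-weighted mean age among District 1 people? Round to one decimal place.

24.7

District 1 rows: R1, R2, R7
Weighted sum = 20×691 + 18×1402 + 70×278
  = 13820 + 25236 + 19460 = 58516
Sum of weights = 691 + 1402 + 278 = 2371
Weighted mean = 58516 / 2371 = 24.679882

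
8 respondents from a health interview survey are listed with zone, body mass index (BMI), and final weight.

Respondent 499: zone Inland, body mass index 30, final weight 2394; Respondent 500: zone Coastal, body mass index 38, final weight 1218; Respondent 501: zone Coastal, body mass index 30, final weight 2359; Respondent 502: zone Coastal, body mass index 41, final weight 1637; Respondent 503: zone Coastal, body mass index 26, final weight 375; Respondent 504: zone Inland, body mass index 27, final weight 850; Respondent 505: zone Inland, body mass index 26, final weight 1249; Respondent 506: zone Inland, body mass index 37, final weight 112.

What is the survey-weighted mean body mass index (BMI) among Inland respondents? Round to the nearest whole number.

Inland rows: 499, 504, 505, 506
Weighted sum = 131388
Sum of weights = 2394 + 850 + 1249 + 112 = 4605
Weighted mean = 131388 / 4605 = 28.531596

29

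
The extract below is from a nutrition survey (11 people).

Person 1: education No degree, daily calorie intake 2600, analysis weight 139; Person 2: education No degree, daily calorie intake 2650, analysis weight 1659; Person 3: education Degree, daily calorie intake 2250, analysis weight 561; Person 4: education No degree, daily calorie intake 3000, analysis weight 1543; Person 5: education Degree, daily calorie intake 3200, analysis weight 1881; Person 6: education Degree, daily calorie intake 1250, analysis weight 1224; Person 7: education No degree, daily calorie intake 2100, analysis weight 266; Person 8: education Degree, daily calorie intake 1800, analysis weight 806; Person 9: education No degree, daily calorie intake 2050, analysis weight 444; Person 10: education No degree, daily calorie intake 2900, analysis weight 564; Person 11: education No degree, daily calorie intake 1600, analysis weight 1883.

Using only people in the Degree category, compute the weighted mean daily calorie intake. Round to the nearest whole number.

2295

Degree rows: 3, 5, 6, 8
Weighted sum = 2250×561 + 3200×1881 + 1250×1224 + 1800×806
  = 1262250 + 6019200 + 1530000 + 1450800 = 10262250
Sum of weights = 561 + 1881 + 1224 + 806 = 4472
Weighted mean = 10262250 / 4472 = 2294.7786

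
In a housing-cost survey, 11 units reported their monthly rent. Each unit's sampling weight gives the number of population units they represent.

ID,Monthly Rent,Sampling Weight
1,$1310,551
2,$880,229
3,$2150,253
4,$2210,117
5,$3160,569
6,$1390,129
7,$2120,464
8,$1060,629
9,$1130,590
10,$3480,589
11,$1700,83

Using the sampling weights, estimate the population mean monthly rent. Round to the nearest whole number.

Weighted sum = 1310×551 + 880×229 + 2150×253 + 2210×117 + 3160×569 + 1390×129 + 2120×464 + 1060×629 + 1130×590 + 3480×589 + 1700×83
  = 721810 + 201520 + 543950 + 258570 + 1798040 + 179310 + 983680 + 666740 + 666700 + 2049720 + 141100 = 8211140
Sum of weights = 551 + 229 + 253 + 117 + 569 + 129 + 464 + 629 + 590 + 589 + 83 = 4203
Weighted mean = 8211140 / 4203 = 1953.6379

1954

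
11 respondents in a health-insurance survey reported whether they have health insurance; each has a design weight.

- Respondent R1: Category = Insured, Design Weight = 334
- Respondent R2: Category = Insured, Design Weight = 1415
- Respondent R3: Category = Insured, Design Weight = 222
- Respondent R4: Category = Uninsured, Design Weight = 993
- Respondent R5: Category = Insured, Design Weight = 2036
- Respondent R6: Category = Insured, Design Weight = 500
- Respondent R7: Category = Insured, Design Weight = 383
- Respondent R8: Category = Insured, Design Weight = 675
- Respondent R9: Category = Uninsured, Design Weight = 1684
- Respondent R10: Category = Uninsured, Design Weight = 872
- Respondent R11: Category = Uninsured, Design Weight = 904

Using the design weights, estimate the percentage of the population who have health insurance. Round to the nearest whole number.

56

Sum of weights for 'Insured' = 334 + 1415 + 222 + 2036 + 500 + 383 + 675 = 5565
Total weight = 334 + 1415 + 222 + 993 + 2036 + 500 + 383 + 675 + 1684 + 872 + 904 = 10018
Weighted proportion = 5565 / 10018 = 0.5555001 → 55.55001%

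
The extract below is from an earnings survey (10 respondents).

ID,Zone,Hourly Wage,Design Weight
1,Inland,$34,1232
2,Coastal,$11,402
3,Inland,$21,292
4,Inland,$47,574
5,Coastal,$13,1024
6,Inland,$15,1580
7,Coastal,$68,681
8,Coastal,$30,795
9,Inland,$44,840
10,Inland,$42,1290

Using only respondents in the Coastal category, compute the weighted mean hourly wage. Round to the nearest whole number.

Coastal rows: 2, 5, 7, 8
Weighted sum = 11×402 + 13×1024 + 68×681 + 30×795
  = 4422 + 13312 + 46308 + 23850 = 87892
Sum of weights = 402 + 1024 + 681 + 795 = 2902
Weighted mean = 87892 / 2902 = 30.286699

30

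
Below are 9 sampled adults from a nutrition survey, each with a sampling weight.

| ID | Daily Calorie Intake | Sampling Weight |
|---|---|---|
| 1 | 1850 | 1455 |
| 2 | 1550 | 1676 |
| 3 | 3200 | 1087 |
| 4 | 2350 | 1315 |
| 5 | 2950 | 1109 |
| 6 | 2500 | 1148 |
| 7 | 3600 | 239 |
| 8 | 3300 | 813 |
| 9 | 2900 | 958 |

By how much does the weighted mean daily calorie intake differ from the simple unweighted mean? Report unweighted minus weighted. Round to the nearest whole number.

Unweighted sum = 24200
Unweighted mean = 24200 / 9 = 2688.8889
Weighted sum = 1850×1455 + 1550×1676 + 3200×1087 + 2350×1315 + 2950×1109 + 2500×1148 + 3600×239 + 3300×813 + 2900×958
  = 24321250
Sum of weights = 1455 + 1676 + 1087 + 1315 + 1109 + 1148 + 239 + 813 + 958 = 9800
Weighted mean = 24321250 / 9800 = 2481.7602
Difference (unweighted minus weighted) = 207.12868

207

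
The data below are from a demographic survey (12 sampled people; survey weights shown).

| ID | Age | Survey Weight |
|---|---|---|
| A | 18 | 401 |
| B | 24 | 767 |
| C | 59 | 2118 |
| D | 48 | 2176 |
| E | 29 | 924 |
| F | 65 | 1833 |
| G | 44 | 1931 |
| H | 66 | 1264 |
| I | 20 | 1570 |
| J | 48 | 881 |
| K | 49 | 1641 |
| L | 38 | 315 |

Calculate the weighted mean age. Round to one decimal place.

46.5

Weighted sum = 18×401 + 24×767 + 59×2118 + 48×2176 + 29×924 + 65×1833 + 44×1931 + 66×1264 + 20×1570 + 48×881 + 49×1641 + 38×315
  = 7218 + 18408 + 124962 + 104448 + 26796 + 119145 + 84964 + 83424 + 31400 + 42288 + 80409 + 11970 = 735432
Sum of weights = 401 + 767 + 2118 + 2176 + 924 + 1833 + 1931 + 1264 + 1570 + 881 + 1641 + 315 = 15821
Weighted mean = 735432 / 15821 = 46.484546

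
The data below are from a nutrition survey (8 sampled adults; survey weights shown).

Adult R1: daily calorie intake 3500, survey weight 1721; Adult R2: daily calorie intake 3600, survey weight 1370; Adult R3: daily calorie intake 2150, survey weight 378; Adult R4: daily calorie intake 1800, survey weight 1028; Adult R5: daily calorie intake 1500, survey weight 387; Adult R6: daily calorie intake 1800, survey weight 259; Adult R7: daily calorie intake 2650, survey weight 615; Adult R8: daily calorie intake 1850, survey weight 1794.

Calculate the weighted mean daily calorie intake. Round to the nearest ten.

Weighted sum = 3500×1721 + 3600×1370 + 2150×378 + 1800×1028 + 1500×387 + 1800×259 + 2650×615 + 1850×1794
  = 19613950
Sum of weights = 1721 + 1370 + 378 + 1028 + 387 + 259 + 615 + 1794 = 7552
Weighted mean = 19613950 / 7552 = 2597.1862

2600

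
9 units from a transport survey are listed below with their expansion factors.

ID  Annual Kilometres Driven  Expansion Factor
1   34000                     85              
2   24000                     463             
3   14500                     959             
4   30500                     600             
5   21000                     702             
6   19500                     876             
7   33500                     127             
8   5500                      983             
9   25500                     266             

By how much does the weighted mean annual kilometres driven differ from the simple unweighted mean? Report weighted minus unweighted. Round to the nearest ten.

Unweighted sum = 34000 + 24000 + 14500 + 30500 + 21000 + 19500 + 33500 + 5500 + 25500 = 208000
Unweighted mean = 208000 / 9 = 23111.111
Weighted sum = 34000×85 + 24000×463 + 14500×959 + 30500×600 + 21000×702 + 19500×876 + 33500×127 + 5500×983 + 25500×266
  = 2890000 + 11112000 + 13905500 + 18300000 + 14742000 + 17082000 + 4254500 + 5406500 + 6783000 = 94475500
Sum of weights = 5061
Weighted mean = 94475500 / 5061 = 18667.358
Difference (weighted minus unweighted) = -4443.7529

-4440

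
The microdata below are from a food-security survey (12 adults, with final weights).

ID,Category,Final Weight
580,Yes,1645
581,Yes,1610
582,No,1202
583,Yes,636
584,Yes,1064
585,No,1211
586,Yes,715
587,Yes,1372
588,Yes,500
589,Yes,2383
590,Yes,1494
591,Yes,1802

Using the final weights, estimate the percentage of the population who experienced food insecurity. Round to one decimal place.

84.6

Sum of weights for 'Yes' = 1645 + 1610 + 636 + 1064 + 715 + 1372 + 500 + 2383 + 1494 + 1802 = 13221
Total weight = 1645 + 1610 + 1202 + 636 + 1064 + 1211 + 715 + 1372 + 500 + 2383 + 1494 + 1802 = 15634
Weighted proportion = 13221 / 15634 = 0.8456569 → 84.56569%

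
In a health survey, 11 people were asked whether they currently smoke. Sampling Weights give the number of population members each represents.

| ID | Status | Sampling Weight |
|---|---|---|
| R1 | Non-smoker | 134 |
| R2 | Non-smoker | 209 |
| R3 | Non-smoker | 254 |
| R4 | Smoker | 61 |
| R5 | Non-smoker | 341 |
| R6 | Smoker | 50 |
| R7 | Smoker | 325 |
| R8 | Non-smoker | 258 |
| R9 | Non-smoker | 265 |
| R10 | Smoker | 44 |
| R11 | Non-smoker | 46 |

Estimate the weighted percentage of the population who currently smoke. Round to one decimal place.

24.2

Sum of weights for 'Smoker' = 61 + 50 + 325 + 44 = 480
Total weight = 134 + 209 + 254 + 61 + 341 + 50 + 325 + 258 + 265 + 44 + 46 = 1987
Weighted proportion = 480 / 1987 = 0.24157021 → 24.157021%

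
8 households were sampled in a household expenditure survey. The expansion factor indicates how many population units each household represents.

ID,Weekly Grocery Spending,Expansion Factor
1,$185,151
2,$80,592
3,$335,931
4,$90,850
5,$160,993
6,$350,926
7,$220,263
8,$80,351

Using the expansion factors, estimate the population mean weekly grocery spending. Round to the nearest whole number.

204

Weighted sum = 185×151 + 80×592 + 335×931 + 90×850 + 160×993 + 350×926 + 220×263 + 80×351
  = 27935 + 47360 + 311885 + 76500 + 158880 + 324100 + 57860 + 28080 = 1032600
Sum of weights = 151 + 592 + 931 + 850 + 993 + 926 + 263 + 351 = 5057
Weighted mean = 1032600 / 5057 = 204.19221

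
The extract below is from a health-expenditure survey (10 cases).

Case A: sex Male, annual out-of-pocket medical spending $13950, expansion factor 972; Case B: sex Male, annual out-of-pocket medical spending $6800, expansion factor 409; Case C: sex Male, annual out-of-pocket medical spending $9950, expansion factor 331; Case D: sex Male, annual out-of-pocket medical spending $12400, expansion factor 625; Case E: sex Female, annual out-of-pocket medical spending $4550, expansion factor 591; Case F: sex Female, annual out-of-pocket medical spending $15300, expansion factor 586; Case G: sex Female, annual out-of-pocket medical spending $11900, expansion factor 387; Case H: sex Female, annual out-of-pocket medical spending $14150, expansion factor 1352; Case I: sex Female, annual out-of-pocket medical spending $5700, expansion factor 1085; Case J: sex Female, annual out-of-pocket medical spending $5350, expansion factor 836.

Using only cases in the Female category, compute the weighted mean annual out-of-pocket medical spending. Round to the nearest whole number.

Female rows: E, F, G, H, I, J
Weighted sum = 4550×591 + 15300×586 + 11900×387 + 14150×1352 + 5700×1085 + 5350×836
  = 46048050
Sum of weights = 4837
Weighted mean = 46048050 / 4837 = 9519.9607

9520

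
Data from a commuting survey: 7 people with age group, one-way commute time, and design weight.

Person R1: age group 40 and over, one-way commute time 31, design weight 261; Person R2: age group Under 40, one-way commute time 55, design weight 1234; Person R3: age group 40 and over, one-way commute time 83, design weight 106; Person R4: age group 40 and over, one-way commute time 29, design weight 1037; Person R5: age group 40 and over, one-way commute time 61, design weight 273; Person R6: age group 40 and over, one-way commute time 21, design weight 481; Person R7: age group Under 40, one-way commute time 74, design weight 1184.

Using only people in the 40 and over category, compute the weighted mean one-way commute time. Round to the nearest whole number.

34

40 and over rows: R1, R3, R4, R5, R6
Weighted sum = 73716
Sum of weights = 261 + 106 + 1037 + 273 + 481 = 2158
Weighted mean = 73716 / 2158 = 34.159407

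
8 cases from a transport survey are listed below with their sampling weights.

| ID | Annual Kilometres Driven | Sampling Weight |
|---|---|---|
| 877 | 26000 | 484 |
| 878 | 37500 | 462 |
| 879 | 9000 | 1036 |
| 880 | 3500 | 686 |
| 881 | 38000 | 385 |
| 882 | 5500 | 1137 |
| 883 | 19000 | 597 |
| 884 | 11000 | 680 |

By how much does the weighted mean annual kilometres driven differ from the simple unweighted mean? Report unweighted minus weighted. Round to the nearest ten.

Unweighted sum = 149500
Unweighted mean = 149500 / 8 = 18687.5
Weighted sum = 26000×484 + 37500×462 + 9000×1036 + 3500×686 + 38000×385 + 5500×1137 + 19000×597 + 11000×680
  = 12584000 + 17325000 + 9324000 + 2401000 + 14630000 + 6253500 + 11343000 + 7480000 = 81340500
Sum of weights = 484 + 462 + 1036 + 686 + 385 + 1137 + 597 + 680 = 5467
Weighted mean = 81340500 / 5467 = 14878.453
Difference (unweighted minus weighted) = 3809.0475

3810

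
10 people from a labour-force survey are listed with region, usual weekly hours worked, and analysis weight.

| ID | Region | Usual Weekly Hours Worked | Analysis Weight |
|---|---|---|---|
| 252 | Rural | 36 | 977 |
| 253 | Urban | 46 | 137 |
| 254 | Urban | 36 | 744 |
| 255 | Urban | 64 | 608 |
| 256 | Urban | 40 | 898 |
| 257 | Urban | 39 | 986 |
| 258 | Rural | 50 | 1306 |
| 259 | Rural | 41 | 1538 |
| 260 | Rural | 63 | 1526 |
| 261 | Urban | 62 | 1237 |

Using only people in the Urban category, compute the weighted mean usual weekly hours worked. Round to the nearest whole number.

48

Urban rows: 253, 254, 255, 256, 257, 261
Weighted sum = 223066
Sum of weights = 137 + 744 + 608 + 898 + 986 + 1237 = 4610
Weighted mean = 223066 / 4610 = 48.387419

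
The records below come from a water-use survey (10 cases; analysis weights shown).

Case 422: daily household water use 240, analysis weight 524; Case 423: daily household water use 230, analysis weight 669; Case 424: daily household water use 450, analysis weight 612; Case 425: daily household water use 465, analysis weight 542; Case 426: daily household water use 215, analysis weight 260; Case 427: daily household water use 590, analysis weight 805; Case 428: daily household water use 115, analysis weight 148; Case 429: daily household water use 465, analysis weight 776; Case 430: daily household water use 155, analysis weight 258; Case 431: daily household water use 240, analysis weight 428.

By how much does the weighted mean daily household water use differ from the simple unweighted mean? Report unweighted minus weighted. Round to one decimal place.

Unweighted sum = 240 + 230 + 450 + 465 + 215 + 590 + 115 + 465 + 155 + 240 = 3165
Unweighted mean = 3165 / 10 = 316.5
Weighted sum = 240×524 + 230×669 + 450×612 + 465×542 + 215×260 + 590×805 + 115×148 + 465×776 + 155×258 + 240×428
  = 125760 + 153870 + 275400 + 252030 + 55900 + 474950 + 17020 + 360840 + 39990 + 102720 = 1858480
Sum of weights = 524 + 669 + 612 + 542 + 260 + 805 + 148 + 776 + 258 + 428 = 5022
Weighted mean = 1858480 / 5022 = 370.0677
Difference (unweighted minus weighted) = -53.567702

-53.6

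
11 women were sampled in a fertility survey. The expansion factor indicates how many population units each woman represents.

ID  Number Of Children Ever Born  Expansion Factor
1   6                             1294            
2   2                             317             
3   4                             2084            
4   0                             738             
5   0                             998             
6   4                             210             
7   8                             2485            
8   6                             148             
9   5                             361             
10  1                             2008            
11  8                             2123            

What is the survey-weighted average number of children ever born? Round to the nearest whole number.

5

Weighted sum = 6×1294 + 2×317 + 4×2084 + 0×738 + 0×998 + 4×210 + 8×2485 + 6×148 + 5×361 + 1×2008 + 8×2123
  = 59139
Sum of weights = 1294 + 317 + 2084 + 738 + 998 + 210 + 2485 + 148 + 361 + 2008 + 2123 = 12766
Weighted mean = 59139 / 12766 = 4.6325396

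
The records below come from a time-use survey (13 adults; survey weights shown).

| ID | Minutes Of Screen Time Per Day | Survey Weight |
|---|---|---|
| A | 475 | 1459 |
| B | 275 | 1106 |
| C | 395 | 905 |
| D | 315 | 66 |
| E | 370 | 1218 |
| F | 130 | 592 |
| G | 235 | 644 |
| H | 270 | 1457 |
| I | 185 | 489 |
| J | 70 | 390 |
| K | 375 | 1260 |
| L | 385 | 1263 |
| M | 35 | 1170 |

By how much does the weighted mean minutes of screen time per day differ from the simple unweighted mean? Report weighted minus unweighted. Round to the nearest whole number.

26

Unweighted sum = 3515
Unweighted mean = 3515 / 13 = 270.38462
Weighted sum = 3565260
Sum of weights = 12019
Weighted mean = 3565260 / 12019 = 296.63533
Difference (weighted minus unweighted) = 26.250712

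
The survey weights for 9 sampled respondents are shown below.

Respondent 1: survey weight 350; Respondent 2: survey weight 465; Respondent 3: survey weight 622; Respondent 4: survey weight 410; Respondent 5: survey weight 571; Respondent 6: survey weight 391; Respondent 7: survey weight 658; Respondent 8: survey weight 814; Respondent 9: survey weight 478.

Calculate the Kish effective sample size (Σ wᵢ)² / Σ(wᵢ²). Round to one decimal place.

8.4

Σ wᵢ = 350 + 465 + 622 + 410 + 571 + 391 + 658 + 814 + 478 = 4759
Σ wᵢ² = 122500 + 216225 + 386884 + 168100 + 326041 + 152881 + 432964 + 662596 + 228484 = 2696675
n_eff = 4759² / 2696675 = 22648081 / 2696675 = 8.3985208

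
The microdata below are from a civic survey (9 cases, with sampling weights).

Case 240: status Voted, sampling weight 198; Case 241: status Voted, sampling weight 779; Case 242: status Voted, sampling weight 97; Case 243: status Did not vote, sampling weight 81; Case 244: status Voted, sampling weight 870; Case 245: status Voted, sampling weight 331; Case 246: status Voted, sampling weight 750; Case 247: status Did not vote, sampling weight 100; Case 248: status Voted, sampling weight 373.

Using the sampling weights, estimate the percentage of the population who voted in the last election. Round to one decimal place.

94.9

Sum of weights for 'Voted' = 198 + 779 + 97 + 870 + 331 + 750 + 373 = 3398
Total weight = 198 + 779 + 97 + 81 + 870 + 331 + 750 + 100 + 373 = 3579
Weighted proportion = 3398 / 3579 = 0.94942721 → 94.942721%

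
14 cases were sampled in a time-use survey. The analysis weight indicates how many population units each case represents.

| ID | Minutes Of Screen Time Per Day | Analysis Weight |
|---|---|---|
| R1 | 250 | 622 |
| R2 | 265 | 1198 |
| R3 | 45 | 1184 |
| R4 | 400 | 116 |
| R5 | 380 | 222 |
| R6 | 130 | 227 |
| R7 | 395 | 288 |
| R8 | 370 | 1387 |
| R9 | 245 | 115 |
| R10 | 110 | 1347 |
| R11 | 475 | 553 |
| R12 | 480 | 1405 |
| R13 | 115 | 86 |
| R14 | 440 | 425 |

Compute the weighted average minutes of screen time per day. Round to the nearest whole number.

286

Weighted sum = 2623780
Sum of weights = 9175
Weighted mean = 2623780 / 9175 = 285.97057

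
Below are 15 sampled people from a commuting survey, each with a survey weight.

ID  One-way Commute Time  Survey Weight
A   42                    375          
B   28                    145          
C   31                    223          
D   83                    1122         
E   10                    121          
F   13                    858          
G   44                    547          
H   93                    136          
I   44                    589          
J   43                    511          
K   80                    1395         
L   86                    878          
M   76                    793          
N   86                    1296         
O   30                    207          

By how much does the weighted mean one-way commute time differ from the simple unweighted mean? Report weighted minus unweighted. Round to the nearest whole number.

Unweighted sum = 789
Unweighted mean = 789 / 15 = 52.6
Weighted sum = 581860
Sum of weights = 9196
Weighted mean = 581860 / 9196 = 63.273162
Difference (weighted minus unweighted) = 10.673162

11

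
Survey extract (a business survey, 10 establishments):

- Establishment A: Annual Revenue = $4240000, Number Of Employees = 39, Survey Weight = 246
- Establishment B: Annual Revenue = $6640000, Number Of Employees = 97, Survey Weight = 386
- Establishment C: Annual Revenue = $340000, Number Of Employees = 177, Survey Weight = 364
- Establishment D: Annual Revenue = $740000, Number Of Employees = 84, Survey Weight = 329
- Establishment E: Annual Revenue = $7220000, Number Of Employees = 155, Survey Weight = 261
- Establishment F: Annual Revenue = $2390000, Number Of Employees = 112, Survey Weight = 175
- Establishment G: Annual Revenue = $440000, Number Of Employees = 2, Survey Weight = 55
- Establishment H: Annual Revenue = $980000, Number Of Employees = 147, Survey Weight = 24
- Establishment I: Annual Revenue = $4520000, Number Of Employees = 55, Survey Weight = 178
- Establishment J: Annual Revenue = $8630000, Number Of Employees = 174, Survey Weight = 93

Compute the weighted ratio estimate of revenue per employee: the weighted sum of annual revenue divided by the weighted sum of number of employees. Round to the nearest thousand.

35000

Σ wᵢ·y = 4240000×246 + 6640000×386 + 340000×364 + 740000×329 + 7220000×261 + 2390000×175 + 440000×55 + 980000×24 + 4520000×178 + 8630000×93
  = 1043040000 + 2563040000 + 123760000 + 243460000 + 1884420000 + 418250000 + 24200000 + 23520000 + 804560000 + 802590000 = 7930840000
Σ wᵢ·x = 39×246 + 97×386 + 177×364 + 84×329 + 155×261 + 112×175 + 2×55 + 147×24 + 55×178 + 174×93
  = 9594 + 37442 + 64428 + 27636 + 40455 + 19600 + 110 + 3528 + 9790 + 16182 = 228765
Ratio = 7930840000 / 228765 = 34668.065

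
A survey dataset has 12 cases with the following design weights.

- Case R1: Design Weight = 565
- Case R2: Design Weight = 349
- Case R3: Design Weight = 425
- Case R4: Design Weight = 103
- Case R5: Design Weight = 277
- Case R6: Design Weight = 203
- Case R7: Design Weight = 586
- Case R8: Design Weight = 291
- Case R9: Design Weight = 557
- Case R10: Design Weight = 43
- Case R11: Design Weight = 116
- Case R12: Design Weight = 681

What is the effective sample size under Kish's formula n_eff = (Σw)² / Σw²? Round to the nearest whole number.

Σ wᵢ = 565 + 349 + 425 + 103 + 277 + 203 + 586 + 291 + 557 + 43 + 116 + 681 = 4196
Σ wᵢ² = 1967590
n_eff = 4196² / 1967590 = 17606416 / 1967590 = 8.9482138

9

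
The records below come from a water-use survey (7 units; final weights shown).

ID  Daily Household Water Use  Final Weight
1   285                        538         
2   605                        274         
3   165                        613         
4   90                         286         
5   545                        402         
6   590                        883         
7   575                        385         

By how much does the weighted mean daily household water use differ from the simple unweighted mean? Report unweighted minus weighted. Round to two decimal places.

Unweighted sum = 285 + 605 + 165 + 90 + 545 + 590 + 575 = 2855
Unweighted mean = 2855 / 7 = 407.85714
Weighted sum = 285×538 + 605×274 + 165×613 + 90×286 + 545×402 + 590×883 + 575×385
  = 1407420
Sum of weights = 538 + 274 + 613 + 286 + 402 + 883 + 385 = 3381
Weighted mean = 1407420 / 3381 = 416.27329
Difference (unweighted minus weighted) = -8.4161491

-8.42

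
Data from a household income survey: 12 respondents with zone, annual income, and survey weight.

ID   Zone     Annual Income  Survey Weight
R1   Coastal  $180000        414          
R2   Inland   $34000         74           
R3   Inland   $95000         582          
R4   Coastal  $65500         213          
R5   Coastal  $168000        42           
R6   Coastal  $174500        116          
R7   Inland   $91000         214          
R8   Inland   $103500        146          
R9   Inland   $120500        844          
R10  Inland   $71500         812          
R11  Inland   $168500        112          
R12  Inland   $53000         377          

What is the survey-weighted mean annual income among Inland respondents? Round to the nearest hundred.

92100

Inland rows: R2, R3, R7, R8, R9, R10, R11, R12
Weighted sum = 34000×74 + 95000×582 + 91000×214 + 103500×146 + 120500×844 + 71500×812 + 168500×112 + 53000×377
  = 2516000 + 55290000 + 19474000 + 15111000 + 101702000 + 58058000 + 18872000 + 19981000 = 291004000
Sum of weights = 74 + 582 + 214 + 146 + 844 + 812 + 112 + 377 = 3161
Weighted mean = 291004000 / 3161 = 92060.74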